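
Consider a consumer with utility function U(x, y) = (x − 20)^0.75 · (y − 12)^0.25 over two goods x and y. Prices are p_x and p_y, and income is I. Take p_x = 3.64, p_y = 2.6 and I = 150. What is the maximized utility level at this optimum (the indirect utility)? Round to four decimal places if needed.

V = 7.8337

Let x' = x−20, y' = y−12. MRS = 3·y'/x' = p_x/p_y.
Substituting into the budget: x* = 20 + 0.75·(I − 20·p_x − 12·p_y)/p_x, and y* = 12 + 0.25·(…)/p_y.
Discretionary income = 150 − 20·3.64 − 12·2.6 = 46; x* = 20 + 0.75·46/3.64 = 29.478; y* = 12 + 0.25·46/2.6 = 16.4231.
Utility at the optimum: U(29.478, 16.4231) = 7.8337.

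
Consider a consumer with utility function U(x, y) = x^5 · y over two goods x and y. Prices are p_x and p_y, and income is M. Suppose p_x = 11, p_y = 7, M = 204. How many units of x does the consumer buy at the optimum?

MU_x/MU_y = (5·y)/(x); tangency sets this equal to p_x/p_y.
So 5·p_y·y = p_x·x; combined with the budget, a share 5/6 of income goes to x.
Demand: x*(p_x,p_y,M) = 5/6·M/p_x and y* = 1/6·M/p_y.
At p_x=11, p_y=7, M=204: x* = 5/6·204/11 = 15.4545.

x* = 15.4545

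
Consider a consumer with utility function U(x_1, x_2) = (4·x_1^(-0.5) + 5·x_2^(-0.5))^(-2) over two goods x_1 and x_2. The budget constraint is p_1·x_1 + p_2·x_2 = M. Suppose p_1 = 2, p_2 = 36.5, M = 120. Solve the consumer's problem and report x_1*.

From the CES first-order condition, (4/5)·(x_2/x_1)^(1.5) = p_1/p_2.
Solve for the ratio: x_2/x_1 = [(5/4)·p_1/p_2]^(2/3).
Substitute x_2 = (x_2/x_1)·x_1 into the budget: x_1* = M/(p_1 + p_2·(x_2/x_1)).
Numerically x_2/x_1 = 0.167404, so x_1* = 120/(2 + 36.5·0.167404) = 14.7961.

x_1* = 14.7961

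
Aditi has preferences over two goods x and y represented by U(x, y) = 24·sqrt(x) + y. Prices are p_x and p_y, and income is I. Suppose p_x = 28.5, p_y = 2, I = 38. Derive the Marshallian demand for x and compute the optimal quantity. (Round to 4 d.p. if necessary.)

Utility is quasi-linear in y; the FOC for x is 12/√x = p_x/p_y.
Solve: √x = 12·p_y/p_x, so x*(p_x,p_y) = (12·p_y/p_x)², and y* = (I − p_x·x*)/p_y.
Plugging in: x* = (12·2/28.5)² = 0.7091.

x* = 0.7091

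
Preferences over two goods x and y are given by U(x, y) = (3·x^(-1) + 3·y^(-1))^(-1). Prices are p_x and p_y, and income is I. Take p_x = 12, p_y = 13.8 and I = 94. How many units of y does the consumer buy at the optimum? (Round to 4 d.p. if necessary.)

MRS = MU_x/MU_y = (y/x)^(2). Set equal to p_x/p_y.
Solve for the ratio: y/x = [p_x/p_y]^(0.5).
Substitute y = (y/x)·x into the budget: x* = I/(p_x + p_y·(y/x)).
Numerically y/x = 0.932505, so x* = 94/(12 + 13.8·0.932505) = 3.7799 and y* = 0.932505·3.7799 = 3.5247.

y* = 3.5247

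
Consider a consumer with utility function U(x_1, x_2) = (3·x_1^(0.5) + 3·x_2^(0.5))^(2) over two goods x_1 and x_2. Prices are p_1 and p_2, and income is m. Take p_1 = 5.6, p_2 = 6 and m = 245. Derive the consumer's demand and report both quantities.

x_1* = 22.6293, x_2* = 19.7126

MRS = MU_x_1/MU_x_2 = (x_2/x_1)^(0.5). Set equal to p_1/p_2.
Hence x_2/x_1 = (p_1/p_2)^(1/(0.5)), i.e. raised to the 2 power.
Substitute x_2 = (x_2/x_1)·x_1 into the budget: x_1* = m/(p_1 + p_2·(x_2/x_1)).
Numerically x_2/x_1 = 0.871111, so x_1* = 245/(5.6 + 6·0.871111) = 22.6293 and x_2* = 0.871111·22.6293 = 19.7126.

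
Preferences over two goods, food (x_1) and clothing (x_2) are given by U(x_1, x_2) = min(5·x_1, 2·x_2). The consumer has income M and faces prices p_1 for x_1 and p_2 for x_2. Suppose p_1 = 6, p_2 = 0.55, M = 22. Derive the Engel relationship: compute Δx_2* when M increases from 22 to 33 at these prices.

Here 2·6 + 5·0.55 = 14.75, giving x_2* = 7.4576.
At M' = 33: x_2* = 11.1864. Change: 11.1864 − 7.4576 = 3.7288.

Δx_2* = 3.7288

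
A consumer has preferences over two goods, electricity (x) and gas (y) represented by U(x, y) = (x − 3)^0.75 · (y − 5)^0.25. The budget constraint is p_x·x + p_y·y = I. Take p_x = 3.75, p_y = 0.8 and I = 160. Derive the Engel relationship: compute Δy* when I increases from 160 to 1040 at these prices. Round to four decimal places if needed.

Δy* = 275

Let x' = x−3, y' = y−5. MRS = 3·y'/x' = p_x/p_y.
Substituting into the budget: x* = 3 + 0.75·(I − 3·p_x − 5·p_y)/p_x, and y* = 5 + 0.25·(…)/p_y.
Discretionary income = 160 − 3·3.75 − 5·0.8 = 144.75; y* = 5 + 0.25·144.75/0.8 = 50.2344.
At I' = 1040: y* = 325.2344. Change: 325.2344 − 50.2344 = 275.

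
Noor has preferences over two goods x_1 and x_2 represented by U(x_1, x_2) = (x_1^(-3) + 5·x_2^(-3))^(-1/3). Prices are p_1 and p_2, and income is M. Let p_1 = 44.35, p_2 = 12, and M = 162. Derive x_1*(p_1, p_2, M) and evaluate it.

From the CES first-order condition, (1/5)·(x_2/x_1)^(4) = p_1/p_2.
Solve for the ratio: x_2/x_1 = [5·p_1/p_2]^(0.25).
With the ratio pinned down, the budget gives x_1* = M/(p_1 + p_2·(x_2/x_1)) and x_2* = (x_2/x_1)·x_1*.
Numerically x_2/x_1 = 2.07334, so x_1* = 162/(44.35 + 12·2.07334) = 2.34.

x_1* = 2.34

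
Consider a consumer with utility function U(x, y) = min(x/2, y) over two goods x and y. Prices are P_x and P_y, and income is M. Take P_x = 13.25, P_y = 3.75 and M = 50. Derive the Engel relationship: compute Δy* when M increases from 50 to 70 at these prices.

Δy* = 0.6612

With perfect complements, no substitution: consume in ratio x:y = 2:1.
Budget: P_x·x + P_y·(1/2)·x = M, so (2·P_x + P_y)·x = 2·M.
Demand: x*(P_x,P_y,M) = 2·M/(2·P_x + P_y), y* = M/(2·P_x + P_y).
Here 2·13.25 + 3.75 = 30.25, giving y* = 1.6529.
At M' = 70: y* = 2.314. Change: 2.314 − 1.6529 = 0.6612.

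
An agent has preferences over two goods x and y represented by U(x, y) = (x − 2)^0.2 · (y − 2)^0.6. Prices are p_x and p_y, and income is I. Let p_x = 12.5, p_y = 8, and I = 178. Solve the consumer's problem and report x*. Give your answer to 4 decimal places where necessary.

x* = 4.74

This is Cobb-Douglas in (x−2, y−2): tangency gives 0.2·p_y·(y−2) = 0.6·p_x·(x−2).
After buying the subsistence bundle (2, 2), a share 0.25 of the remaining income goes to x: x* = 2 + 0.25·(I − 2p_x − 2p_y)/p_x.
Discretionary income = 178 − 2·12.5 − 2·8 = 137; x* = 2 + 0.25·137/12.5 = 4.74.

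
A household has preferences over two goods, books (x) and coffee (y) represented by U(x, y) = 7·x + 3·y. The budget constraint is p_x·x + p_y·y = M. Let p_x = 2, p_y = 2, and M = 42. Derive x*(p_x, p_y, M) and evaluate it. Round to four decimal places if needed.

Linear utility — the consumer picks whichever good has higher MU/price: 7/2 = 3.5 vs 3/2 = 1.5.
x gives more utility per dollar, so spend all income on x: x* = M/p_x, y* = 0.
Numerically: x* = 21, y* = 0.

x* = 21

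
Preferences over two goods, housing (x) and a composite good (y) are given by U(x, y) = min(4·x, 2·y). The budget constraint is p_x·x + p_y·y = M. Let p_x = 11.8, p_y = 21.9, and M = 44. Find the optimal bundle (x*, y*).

Demand: x*(p_x,p_y,M) = 2·M/(2·p_x + 4·p_y), y* = 4·M/(2·p_x + 4·p_y).
Here 2·11.8 + 4·21.9 = 111.2, giving x* = 0.7914 and y* = 1.5827.

x* = 0.7914, y* = 1.5827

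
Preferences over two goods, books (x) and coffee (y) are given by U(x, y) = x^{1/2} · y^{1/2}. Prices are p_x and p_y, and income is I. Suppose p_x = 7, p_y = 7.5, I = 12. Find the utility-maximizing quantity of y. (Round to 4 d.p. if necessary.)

Demand: x*(p_x,p_y,I) = 0.5·I/p_x and y* = 0.5·I/p_y.
At p_x=7, p_y=7.5, I=12: y* = 0.5·12/7.5 = 0.8.

y* = 0.8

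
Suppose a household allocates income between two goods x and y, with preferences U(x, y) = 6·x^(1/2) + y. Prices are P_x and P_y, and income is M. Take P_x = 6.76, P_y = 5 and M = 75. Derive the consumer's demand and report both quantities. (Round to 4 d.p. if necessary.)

Utility is quasi-linear in y; the FOC for x is 3/√x = P_x/P_y.
Thus x* = (3·P_y/P_x)² — independent of M — with the rest of income spent on y.
Plugging in: x* = (3·5/6.76)² = 4.9237, y* = 8.3432.

x* = 4.9237, y* = 8.3432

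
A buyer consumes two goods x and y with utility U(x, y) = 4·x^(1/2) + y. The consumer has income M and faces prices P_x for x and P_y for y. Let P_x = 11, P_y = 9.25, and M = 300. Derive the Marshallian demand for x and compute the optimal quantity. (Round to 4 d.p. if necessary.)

MU_x = 2/√x, MU_y = 1. Tangency: 2/√x = P_x/P_y.
Thus x* = (2·P_y/P_x)² — independent of M — with the rest of income spent on y.
Plugging in: x* = (2·9.25/11)² = 2.8285.

x* = 2.8285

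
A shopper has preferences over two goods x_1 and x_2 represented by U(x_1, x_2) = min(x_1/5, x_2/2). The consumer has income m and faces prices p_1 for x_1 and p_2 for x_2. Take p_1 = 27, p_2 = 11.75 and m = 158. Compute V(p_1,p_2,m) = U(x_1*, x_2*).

With perfect complements, no substitution: consume in ratio x_1:x_2 = 5:2.
Budget: p_1·x_1 + p_2·(2/5)·x_1 = m, so (5·p_1 + 2·p_2)·x_1 = 5·m.
Demand: x_1*(p_1,p_2,m) = 5·m/(5·p_1 + 2·p_2), x_2* = 2·m/(5·p_1 + 2·p_2).
Here 5·27 + 2·11.75 = 158.5, giving x_1* = 4.9842 and x_2* = 1.9937.
Utility at the optimum: U(4.9842, 1.9937) = 0.9968.

V = 0.9968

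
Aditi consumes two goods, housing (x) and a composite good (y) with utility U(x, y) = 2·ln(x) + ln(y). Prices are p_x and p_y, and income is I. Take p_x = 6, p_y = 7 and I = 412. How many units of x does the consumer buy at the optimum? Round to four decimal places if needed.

Tangency: MRS = 2·y/x = p_x/p_y.
So 2·p_y·y = p_x·x; combined with the budget, a share 2/3 of income goes to x.
Demand: x*(p_x,p_y,I) = 2/3·I/p_x and y* = 1/3·I/p_y.
At p_x=6, p_y=7, I=412: x* = 2/3·412/6 = 45.7778.

x* = 45.7778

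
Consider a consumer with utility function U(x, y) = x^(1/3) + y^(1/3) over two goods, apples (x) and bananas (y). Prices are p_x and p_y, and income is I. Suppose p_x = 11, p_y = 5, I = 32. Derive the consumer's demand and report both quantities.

MU_x ∝ x^(-2/3), MU_y ∝ y^(-2/3), so MRS = (y/x)^(2/3) = p_x/p_y.
Hence y/x = (p_x/p_y)^(1/(2/3)), i.e. raised to the 1.5 power.
With the ratio pinned down, the budget gives x* = I/(p_x + p_y·(y/x)) and y* = (y/x)·x*.
Numerically y/x = 3.263127, so x* = 32/(11 + 5·3.263127) = 1.1715 and y* = 3.263127·1.1715 = 3.8227.

x* = 1.1715, y* = 3.8227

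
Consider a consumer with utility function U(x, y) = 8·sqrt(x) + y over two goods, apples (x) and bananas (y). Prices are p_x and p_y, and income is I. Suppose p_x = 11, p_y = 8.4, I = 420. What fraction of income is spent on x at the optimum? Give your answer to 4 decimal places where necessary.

MU_x = 4/√x, MU_y = 1. Tangency: 4/√x = p_x/p_y.
Thus x* = (4·p_y/p_x)² — independent of I — with the rest of income spent on y.
Plugging in: x* = (4·8.4/11)² = 9.3302, y* = 37.7818.
Expenditure on x: 11·9.3302 = 102.6327; share = 0.2444.

share on x = 0.2444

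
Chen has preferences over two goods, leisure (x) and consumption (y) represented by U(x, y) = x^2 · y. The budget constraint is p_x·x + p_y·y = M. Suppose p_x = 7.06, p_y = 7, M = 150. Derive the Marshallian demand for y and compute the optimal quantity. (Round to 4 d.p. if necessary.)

y* = 7.1429

MU_x/MU_y = (2·y)/(x); tangency sets this equal to p_x/p_y.
Rearranging, p_y·y = (1/2)·p_x·x. Substituting into the budget gives p_x·x·(1 + (1/2)) = M.
Demand: x*(p_x,p_y,M) = 2/3·M/p_x and y* = 1/3·M/p_y.
At p_x=7.06, p_y=7, M=150: y* = 1/3·150/7 = 7.1429.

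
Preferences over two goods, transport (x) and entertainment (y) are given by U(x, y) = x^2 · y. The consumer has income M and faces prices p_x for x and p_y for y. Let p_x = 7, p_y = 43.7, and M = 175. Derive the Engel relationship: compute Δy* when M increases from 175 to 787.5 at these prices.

Δy* = 4.672

The MRS is 2·y/x. Set MRS = p_x/p_y.
So 2·p_y·y = p_x·x; combined with the budget, a share 2/3 of income goes to x.
Demand: x*(p_x,p_y,M) = 2/3·M/p_x and y* = 1/3·M/p_y.
At p_x=7, p_y=43.7, M=175: y* = 1/3·175/43.7 = 1.3349.
At M' = 787.5: y* = 6.0069. Change: 6.0069 − 1.3349 = 4.672.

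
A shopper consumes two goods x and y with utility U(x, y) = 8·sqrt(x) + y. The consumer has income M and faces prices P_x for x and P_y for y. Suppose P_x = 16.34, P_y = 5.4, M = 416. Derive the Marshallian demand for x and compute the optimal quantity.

Utility is quasi-linear in y; the FOC for x is 4/√x = P_x/P_y.
Solve: √x = 4·P_y/P_x, so x*(P_x,P_y) = (4·P_y/P_x)², and y* = (M − P_x·x*)/P_y.
Plugging in: x* = (4·5.4/16.34)² = 1.7474.

x* = 1.7474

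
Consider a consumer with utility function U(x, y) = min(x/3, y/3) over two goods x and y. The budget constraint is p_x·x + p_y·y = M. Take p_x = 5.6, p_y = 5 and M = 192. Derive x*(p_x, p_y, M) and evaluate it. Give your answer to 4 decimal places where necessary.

Here 3·5.6 + 3·5 = 31.8, giving x* = 18.1132.

x* = 18.1132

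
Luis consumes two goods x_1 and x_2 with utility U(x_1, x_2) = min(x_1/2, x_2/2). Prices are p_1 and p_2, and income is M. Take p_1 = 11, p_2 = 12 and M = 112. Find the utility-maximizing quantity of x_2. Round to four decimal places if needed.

x_2* = 4.8696

Leontief preferences: the optimum is at the kink where x_1/2 = x_2/2, i.e. x_2 = x_1.
Budget: p_1·x_1 + p_2·x_1 = M, so (2·p_1 + 2·p_2)·x_1 = 2·M.
Demand: x_1*(p_1,p_2,M) = 2·M/(2·p_1 + 2·p_2), x_2* = 2·M/(2·p_1 + 2·p_2).
Here 2·11 + 2·12 = 46, giving x_2* = 4.8696.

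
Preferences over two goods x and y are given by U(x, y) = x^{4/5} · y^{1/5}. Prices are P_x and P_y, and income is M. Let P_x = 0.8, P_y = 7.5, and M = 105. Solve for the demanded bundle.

x* = 105, y* = 2.8

Demand: x*(P_x,P_y,M) = 0.8·M/P_x and y* = 0.2·M/P_y.
At P_x=0.8, P_y=7.5, M=105: x* = 0.8·105/0.8 = 105, y* = 2.8.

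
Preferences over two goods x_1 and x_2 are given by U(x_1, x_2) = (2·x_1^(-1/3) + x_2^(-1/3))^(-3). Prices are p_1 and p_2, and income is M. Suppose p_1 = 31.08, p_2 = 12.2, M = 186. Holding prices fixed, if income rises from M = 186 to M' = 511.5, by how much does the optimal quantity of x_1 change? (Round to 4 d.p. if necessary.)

MRS = MU_x_1/MU_x_2 = 2·(x_2/x_1)^(4/3). Set equal to p_1/p_2.
Hence x_2/x_1 = ((1/2)·p_1/p_2)^(1/(4/3)), i.e. raised to the 0.75 power.
Substitute x_2 = (x_2/x_1)·x_1 into the budget: x_1* = M/(p_1 + p_2·(x_2/x_1)).
Numerically x_2/x_1 = 1.198998, so x_1* = 186/(31.08 + 12.2·1.198998) = 4.0693.
At M' = 511.5: x_1* = 11.1907. Change: 11.1907 − 4.0693 = 7.1213.

Δx_1* = 7.1213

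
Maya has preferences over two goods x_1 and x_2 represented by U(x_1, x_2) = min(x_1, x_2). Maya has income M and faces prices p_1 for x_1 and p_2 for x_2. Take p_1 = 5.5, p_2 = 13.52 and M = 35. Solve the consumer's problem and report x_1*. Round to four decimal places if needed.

With perfect complements, no substitution: consume in ratio x_1:x_2 = 1:1.
Budget: p_1·x_1 + p_2·x_1 = M, so (p_1 + p_2)·x_1 = M.
Demand: x_1*(p_1,p_2,M) = M/(p_1 + p_2), x_2* = M/(p_1 + p_2).
Here 5.5 + 13.52 = 19.02, giving x_1* = 1.8402.

x_1* = 1.8402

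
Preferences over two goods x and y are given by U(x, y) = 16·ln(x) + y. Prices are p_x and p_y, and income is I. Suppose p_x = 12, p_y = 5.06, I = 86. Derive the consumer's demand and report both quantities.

x* = 6.7467, y* = 0.996

MU_x = 16/x, MU_y = 1. Tangency: 16/x = p_x/p_y.
So x*(p_x,p_y) = 16·p_y/p_x, independent of income; and y* = (I − 16·p_y)/p_y.
At the given prices: x* = 16·5.06/12 = 6.7467, and y* = 0.996.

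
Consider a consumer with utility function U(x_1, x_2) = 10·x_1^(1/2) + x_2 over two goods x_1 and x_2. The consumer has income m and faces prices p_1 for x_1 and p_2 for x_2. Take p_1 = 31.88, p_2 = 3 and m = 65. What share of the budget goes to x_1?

Set MRS = p_1/p_2: 5·x_1^(−1/2) = p_1/p_2.
Solve: √x_1 = 5·p_2/p_1, so x_1*(p_1,p_2) = (5·p_2/p_1)², and x_2* = (m − p_1·x_1*)/p_2.
Plugging in: x_1* = (5·3/31.88)² = 0.2214, x_2* = 19.3141.
Expenditure on x_1: 31.88·0.2214 = 7.0577; share = 0.1086.

share on x_1 = 0.1086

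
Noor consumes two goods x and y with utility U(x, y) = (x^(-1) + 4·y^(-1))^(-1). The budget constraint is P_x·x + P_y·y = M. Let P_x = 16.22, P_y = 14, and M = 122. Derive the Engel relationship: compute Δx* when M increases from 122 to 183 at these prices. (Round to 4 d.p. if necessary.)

Δx* = 1.3158

MRS = MU_x/MU_y = (1/4)·(y/x)^(2). Set equal to P_x/P_y.
Solve for the ratio: y/x = [4·P_x/P_y]^(0.5).
With the ratio pinned down, the budget gives x* = M/(P_x + P_y·(y/x)) and y* = (y/x)·x*.
Numerically y/x = 2.152739, so x* = 122/(16.22 + 14·2.152739) = 2.6317.
At M' = 183: x* = 3.9475. Change: 3.9475 − 2.6317 = 1.3158.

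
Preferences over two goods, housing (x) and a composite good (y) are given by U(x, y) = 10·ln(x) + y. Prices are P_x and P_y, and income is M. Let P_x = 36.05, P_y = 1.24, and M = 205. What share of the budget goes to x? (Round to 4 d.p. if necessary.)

Set MRS = P_x/P_y: (10/x)/1 = P_x/P_y.
So x*(P_x,P_y) = 10·P_y/P_x, independent of income; and y* = (M − 10·P_y)/P_y.
At the given prices: x* = 10·1.24/36.05 = 0.344, and y* = 155.3226.
Expenditure on x: 36.05·0.344 = 12.4; share = 0.0605.

share on x = 0.0605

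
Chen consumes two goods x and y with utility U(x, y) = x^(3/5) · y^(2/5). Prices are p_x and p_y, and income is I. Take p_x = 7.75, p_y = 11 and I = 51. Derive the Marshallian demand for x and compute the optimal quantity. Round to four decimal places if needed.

Tangency: MRS = (3/2)·y/x = p_x/p_y.
Rearranging, p_y·y = (2/3)·p_x·x. Substituting into the budget gives p_x·x·(1 + (2/3)) = I.
Demand: x*(p_x,p_y,I) = 0.6·I/p_x and y* = 0.4·I/p_y.
At p_x=7.75, p_y=11, I=51: x* = 0.6·51/7.75 = 3.9484.

x* = 3.9484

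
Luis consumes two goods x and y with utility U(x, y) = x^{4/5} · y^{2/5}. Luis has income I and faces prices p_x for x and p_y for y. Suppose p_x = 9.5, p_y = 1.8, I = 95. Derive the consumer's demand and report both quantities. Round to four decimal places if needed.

MU_x/MU_y = (0.8·y)/(0.4·x); tangency sets this equal to p_x/p_y.
So 0.8·p_y·y = 0.4·p_x·x; combined with the budget, a share 2/3 of income goes to x.
Demand: x*(p_x,p_y,I) = 2/3·I/p_x and y* = 1/3·I/p_y.
At p_x=9.5, p_y=1.8, I=95: x* = 2/3·95/9.5 = 6.6667, y* = 17.5926.

x* = 6.6667, y* = 17.5926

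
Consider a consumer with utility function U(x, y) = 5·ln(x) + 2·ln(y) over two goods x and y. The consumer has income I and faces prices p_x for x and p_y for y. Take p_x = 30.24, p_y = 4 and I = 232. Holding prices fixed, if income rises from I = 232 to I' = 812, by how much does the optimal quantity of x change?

MU_x/MU_y = (5·y)/(2·x); tangency sets this equal to p_x/p_y.
So 5·p_y·y = 2·p_x·x; combined with the budget, a share 5/7 of income goes to x.
Demand: x*(p_x,p_y,I) = 5/7·I/p_x and y* = 2/7·I/p_y.
At p_x=30.24, p_y=4, I=232: x* = 5/7·232/30.24 = 5.48.
At I' = 812: x* = 19.1799. Change: 19.1799 − 5.48 = 13.6999.

Δx* = 13.6999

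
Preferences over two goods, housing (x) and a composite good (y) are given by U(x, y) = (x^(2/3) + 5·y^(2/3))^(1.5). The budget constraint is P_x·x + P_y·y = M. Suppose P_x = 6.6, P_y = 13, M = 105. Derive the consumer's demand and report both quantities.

x* = 0.4789, y* = 7.8338

MU_x ∝ x^(-1/3), MU_y ∝ 5·y^(-1/3), so MRS = (1/5)·(y/x)^(1/3) = P_x/P_y.
Solve for the ratio: y/x = [5·P_x/P_y]^(3).
Substitute y = (y/x)·x into the budget: x* = M/(P_x + P_y·(y/x)).
Numerically y/x = 16.357305, so x* = 105/(6.6 + 13·16.357305) = 0.4789 and y* = 16.357305·0.4789 = 7.8338.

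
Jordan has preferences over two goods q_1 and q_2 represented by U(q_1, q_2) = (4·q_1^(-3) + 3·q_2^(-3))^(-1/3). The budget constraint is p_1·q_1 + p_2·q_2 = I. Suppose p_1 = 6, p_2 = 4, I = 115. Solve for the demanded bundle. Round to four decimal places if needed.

q_1* = 11.3642, q_2* = 11.7038

MU_q_1 ∝ 4·q_1^(-4), MU_q_2 ∝ 3·q_2^(-4), so MRS = (4/3)·(q_2/q_1)^(4) = p_1/p_2.
Hence q_2/q_1 = ((3/4)·p_1/p_2)^(1/(4)), i.e. raised to the 0.25 power.
Substitute q_2 = (q_2/q_1)·q_1 into the budget: q_1* = I/(p_1 + p_2·(q_2/q_1)).
Numerically q_2/q_1 = 1.029884, so q_1* = 115/(6 + 4·1.029884) = 11.3642 and q_2* = 1.029884·11.3642 = 11.7038.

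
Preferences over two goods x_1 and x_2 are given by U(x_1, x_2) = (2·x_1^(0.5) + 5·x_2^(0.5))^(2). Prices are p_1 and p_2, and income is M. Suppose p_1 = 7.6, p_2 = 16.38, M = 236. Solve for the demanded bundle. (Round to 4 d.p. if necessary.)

From the CES first-order condition, (2/5)·(x_2/x_1)^(0.5) = p_1/p_2.
Solve for the ratio: x_2/x_1 = [(5/2)·p_1/p_2]^(2).
Substitute x_2 = (x_2/x_1)·x_1 into the budget: x_1* = M/(p_1 + p_2·(x_2/x_1)).
Numerically x_2/x_1 = 1.345487, so x_1* = 236/(7.6 + 16.38·1.345487) = 7.9625 and x_2* = 1.345487·7.9625 = 10.7134.

x_1* = 7.9625, x_2* = 10.7134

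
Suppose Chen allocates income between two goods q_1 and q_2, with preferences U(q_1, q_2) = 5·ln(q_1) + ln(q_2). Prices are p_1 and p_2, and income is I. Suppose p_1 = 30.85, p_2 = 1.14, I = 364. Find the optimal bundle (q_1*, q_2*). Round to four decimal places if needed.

q_1* = 9.8325, q_2* = 53.2164

Demand: q_1*(p_1,p_2,I) = 5/6·I/p_1 and q_2* = 1/6·I/p_2.
At p_1=30.85, p_2=1.14, I=364: q_1* = 5/6·364/30.85 = 9.8325, q_2* = 53.2164.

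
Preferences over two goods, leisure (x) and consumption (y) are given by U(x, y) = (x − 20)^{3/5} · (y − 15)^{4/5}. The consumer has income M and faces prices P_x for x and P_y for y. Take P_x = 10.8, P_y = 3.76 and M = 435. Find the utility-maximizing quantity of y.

y* = 39.7112

MRS = (3/4)·(y−15)/(x−20). Tangency with P_x/P_y gives y−15 = (4/3)·(P_x/P_y)·(x−20).
Substituting into the budget: x* = 20 + 3/7·(M − 20·P_x − 15·P_y)/P_x, and y* = 15 + 4/7·(…)/P_y.
Discretionary income = 435 − 20·10.8 − 15·3.76 = 162.6; y* = 15 + 4/7·162.6/3.76 = 39.7112.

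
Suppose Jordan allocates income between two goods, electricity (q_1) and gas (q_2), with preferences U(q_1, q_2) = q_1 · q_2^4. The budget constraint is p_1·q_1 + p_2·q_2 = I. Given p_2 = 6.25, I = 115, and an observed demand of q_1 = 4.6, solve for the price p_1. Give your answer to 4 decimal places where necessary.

Tangency: MRS = (1/4)·q_2/q_1 = p_1/p_2.
Rearranging, p_2·q_2 = 4·p_1·q_1. Substituting into the budget gives p_1·q_1·(1 + 4) = I.
Demand: q_1*(p_1,p_2,I) = 0.2·I/p_1 and q_2* = 0.8·I/p_2.
Set q_1* = 4.6 in the demand function and solve for p_1: p_1 = 5.

p_1 = 5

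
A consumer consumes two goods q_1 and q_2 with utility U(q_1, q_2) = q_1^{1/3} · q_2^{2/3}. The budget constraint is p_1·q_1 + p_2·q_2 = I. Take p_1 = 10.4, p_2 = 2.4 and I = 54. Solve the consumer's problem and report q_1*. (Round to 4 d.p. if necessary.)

The MRS is (1/2)·q_2/q_1. Set MRS = p_1/p_2.
So 1/3·p_2·q_2 = 2/3·p_1·q_1; combined with the budget, a share 1/3 of income goes to q_1.
Demand: q_1*(p_1,p_2,I) = 1/3·I/p_1 and q_2* = 2/3·I/p_2.
At p_1=10.4, p_2=2.4, I=54: q_1* = 1/3·54/10.4 = 1.7308.

q_1* = 1.7308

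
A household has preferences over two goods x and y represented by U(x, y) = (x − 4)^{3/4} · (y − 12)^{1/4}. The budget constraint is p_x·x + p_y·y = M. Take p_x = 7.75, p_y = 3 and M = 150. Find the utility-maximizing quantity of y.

y* = 18.9167

This is Cobb-Douglas in (x−4, y−12): tangency gives 0.75·p_y·(y−12) = 0.25·p_x·(x−4).
Substituting into the budget: x* = 4 + 0.75·(M − 4·p_x − 12·p_y)/p_x, and y* = 12 + 0.25·(…)/p_y.
Discretionary income = 150 − 4·7.75 − 12·3 = 83; y* = 12 + 0.25·83/3 = 18.9167.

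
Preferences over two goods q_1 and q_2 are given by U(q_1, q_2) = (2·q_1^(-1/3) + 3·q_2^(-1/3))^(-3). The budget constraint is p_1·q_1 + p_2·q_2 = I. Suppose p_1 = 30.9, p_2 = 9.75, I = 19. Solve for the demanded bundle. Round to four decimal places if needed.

MU_q_1 ∝ 2·q_1^(-4/3), MU_q_2 ∝ 3·q_2^(-4/3), so MRS = (2/3)·(q_2/q_1)^(4/3) = p_1/p_2.
Hence q_2/q_1 = ((3/2)·p_1/p_2)^(1/(4/3)), i.e. raised to the 0.75 power.
With the ratio pinned down, the budget gives q_1* = I/(p_1 + p_2·(q_2/q_1)) and q_2* = (q_2/q_1)·q_1*.
Numerically q_2/q_1 = 3.219466, so q_1* = 19/(30.9 + 9.75·3.219466) = 0.305 and q_2* = 3.219466·0.305 = 0.982.

q_1* = 0.305, q_2* = 0.982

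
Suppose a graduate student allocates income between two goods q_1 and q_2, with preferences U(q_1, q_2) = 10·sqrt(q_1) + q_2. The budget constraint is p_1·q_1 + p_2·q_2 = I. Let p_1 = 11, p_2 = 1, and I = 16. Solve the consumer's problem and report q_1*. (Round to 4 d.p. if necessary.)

MU_q_1 = 5/√q_1, MU_q_2 = 1. Tangency: 5/√q_1 = p_1/p_2.
Solve: √q_1 = 5·p_2/p_1, so q_1*(p_1,p_2) = (5·p_2/p_1)², and q_2* = (I − p_1·q_1*)/p_2.
Plugging in: q_1* = (5·1/11)² = 0.2066.

q_1* = 0.2066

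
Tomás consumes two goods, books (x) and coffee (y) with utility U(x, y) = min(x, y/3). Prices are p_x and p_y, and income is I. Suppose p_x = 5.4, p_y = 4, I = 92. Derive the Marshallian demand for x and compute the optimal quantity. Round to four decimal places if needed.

x* = 5.2874

Leontief preferences: the optimum is at the kink where x/1 = y/3, i.e. y = 3·x.
Budget: p_x·x + p_y·3·x = I, so (p_x + 3·p_y)·x = I.
Demand: x*(p_x,p_y,I) = I/(p_x + 3·p_y), y* = 3·I/(p_x + 3·p_y).
Here 5.4 + 3·4 = 17.4, giving x* = 5.2874.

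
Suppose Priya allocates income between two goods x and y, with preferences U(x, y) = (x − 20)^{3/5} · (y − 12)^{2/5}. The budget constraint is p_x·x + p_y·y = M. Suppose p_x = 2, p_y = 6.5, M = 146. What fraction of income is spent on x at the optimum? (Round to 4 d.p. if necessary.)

share on x = 0.389

Let x' = x−20, y' = y−12. MRS = (3/2)·y'/x' = p_x/p_y.
After buying the subsistence bundle (20, 12), a share 0.6 of the remaining income goes to x: x* = 20 + 0.6·(M − 20p_x − 12p_y)/p_x.
Discretionary income = 146 − 20·2 − 12·6.5 = 28; x* = 20 + 0.6·28/2 = 28.4; y* = 12 + 0.4·28/6.5 = 13.7231.
Expenditure on x: 2·28.4 = 56.8; share = 0.389.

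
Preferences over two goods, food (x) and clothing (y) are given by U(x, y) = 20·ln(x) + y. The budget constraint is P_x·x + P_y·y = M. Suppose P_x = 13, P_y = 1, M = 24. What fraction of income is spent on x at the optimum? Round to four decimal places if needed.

share on x = 0.8333

MU_x = 20/x, MU_y = 1. Tangency: 20/x = P_x/P_y.
So x*(P_x,P_y) = 20·P_y/P_x, independent of income; and y* = (M − 20·P_y)/P_y.
At the given prices: x* = 20·1/13 = 1.5385, and y* = 4.
Expenditure on x: 13·1.5385 = 20; share = 0.8333.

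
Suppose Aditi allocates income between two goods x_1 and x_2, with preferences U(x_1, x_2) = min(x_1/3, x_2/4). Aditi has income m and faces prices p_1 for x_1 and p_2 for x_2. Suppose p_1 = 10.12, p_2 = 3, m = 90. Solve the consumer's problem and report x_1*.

With perfect complements, no substitution: consume in ratio x_1:x_2 = 3:4.
Budget: p_1·x_1 + p_2·(4/3)·x_1 = m, so (3·p_1 + 4·p_2)·x_1 = 3·m.
Demand: x_1*(p_1,p_2,m) = 3·m/(3·p_1 + 4·p_2), x_2* = 4·m/(3·p_1 + 4·p_2).
Here 3·10.12 + 4·3 = 42.36, giving x_1* = 6.3739.

x_1* = 6.3739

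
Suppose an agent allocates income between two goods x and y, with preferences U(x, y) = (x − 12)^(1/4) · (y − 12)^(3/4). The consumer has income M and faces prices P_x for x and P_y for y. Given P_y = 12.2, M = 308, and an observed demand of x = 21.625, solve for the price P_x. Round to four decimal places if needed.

MRS = (1/3)·(y−12)/(x−12). Tangency with P_x/P_y gives y−12 = 3·(P_x/P_y)·(x−12).
After buying the subsistence bundle (12, 12), a share 0.25 of the remaining income goes to x: x* = 12 + 0.25·(M − 12P_x − 12P_y)/P_x.
Set x* = 21.625 in the demand function and solve for P_x: P_x = 3.2.

P_x = 3.2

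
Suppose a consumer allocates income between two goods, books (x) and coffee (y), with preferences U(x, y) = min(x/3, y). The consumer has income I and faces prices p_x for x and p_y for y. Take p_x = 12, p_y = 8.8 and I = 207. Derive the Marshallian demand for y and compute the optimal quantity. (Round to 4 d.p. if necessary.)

y* = 4.6205

Here 3·12 + 8.8 = 44.8, giving y* = 4.6205.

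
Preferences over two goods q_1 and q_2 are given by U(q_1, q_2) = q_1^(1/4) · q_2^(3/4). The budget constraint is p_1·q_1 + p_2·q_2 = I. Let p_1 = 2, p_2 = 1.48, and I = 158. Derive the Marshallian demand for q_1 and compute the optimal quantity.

q_1* = 19.75

Tangency: MRS = (1/3)·q_2/q_1 = p_1/p_2.
So 0.25·p_2·q_2 = 0.75·p_1·q_1; combined with the budget, a share 0.25 of income goes to q_1.
Demand: q_1*(p_1,p_2,I) = 0.25·I/p_1 and q_2* = 0.75·I/p_2.
At p_1=2, p_2=1.48, I=158: q_1* = 0.25·158/2 = 19.75.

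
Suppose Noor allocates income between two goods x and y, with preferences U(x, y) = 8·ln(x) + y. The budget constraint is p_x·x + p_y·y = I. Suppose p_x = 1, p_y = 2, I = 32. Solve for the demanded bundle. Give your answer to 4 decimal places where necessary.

Set MRS = p_x/p_y: (8/x)/1 = p_x/p_y.
So x*(p_x,p_y) = 8·p_y/p_x, independent of income; and y* = (I − 8·p_y)/p_y.
At the given prices: x* = 8·2/1 = 16, and y* = 8.

x* = 16, y* = 8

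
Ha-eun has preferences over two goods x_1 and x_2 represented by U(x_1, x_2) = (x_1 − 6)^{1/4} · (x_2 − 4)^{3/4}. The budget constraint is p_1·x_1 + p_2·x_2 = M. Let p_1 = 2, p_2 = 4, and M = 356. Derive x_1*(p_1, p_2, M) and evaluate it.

x_1* = 47

Let x_1' = x_1−6, x_2' = x_2−4. MRS = (1/3)·x_2'/x_1' = p_1/p_2.
After buying the subsistence bundle (6, 4), a share 0.25 of the remaining income goes to x_1: x_1* = 6 + 0.25·(M − 6p_1 − 4p_2)/p_1.
Discretionary income = 356 − 6·2 − 4·4 = 328; x_1* = 6 + 0.25·328/2 = 47.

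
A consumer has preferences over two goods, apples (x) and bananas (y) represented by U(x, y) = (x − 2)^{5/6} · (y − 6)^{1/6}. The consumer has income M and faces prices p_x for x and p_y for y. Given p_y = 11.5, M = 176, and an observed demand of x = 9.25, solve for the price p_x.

This is Cobb-Douglas in (x−2, y−6): tangency gives 5/6·p_y·(y−6) = 1/6·p_x·(x−2).
After buying the subsistence bundle (2, 6), a share 5/6 of the remaining income goes to x: x* = 2 + 5/6·(M − 2p_x − 6p_y)/p_x.
Set x* = 9.25 in the demand function and solve for p_x: p_x = 10.

p_x = 10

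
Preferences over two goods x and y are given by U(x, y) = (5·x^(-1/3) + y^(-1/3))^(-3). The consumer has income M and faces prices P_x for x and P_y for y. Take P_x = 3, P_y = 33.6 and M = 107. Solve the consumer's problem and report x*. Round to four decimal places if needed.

x* = 23.0537

MRS = MU_x/MU_y = 5·(y/x)^(4/3). Set equal to P_x/P_y.
Hence y/x = ((1/5)·P_x/P_y)^(1/(4/3)), i.e. raised to the 0.75 power.
With the ratio pinned down, the budget gives x* = M/(P_x + P_y·(y/x)) and y* = (y/x)·x*.
Numerically y/x = 0.048849, so x* = 107/(3 + 33.6·0.048849) = 23.0537.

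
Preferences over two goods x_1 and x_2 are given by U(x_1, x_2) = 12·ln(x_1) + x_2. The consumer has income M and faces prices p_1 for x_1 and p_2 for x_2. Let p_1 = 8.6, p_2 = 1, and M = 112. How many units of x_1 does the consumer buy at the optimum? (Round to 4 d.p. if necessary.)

x_1* = 1.3953

Set MRS = p_1/p_2: (12/x_1)/1 = p_1/p_2.
So x_1*(p_1,p_2) = 12·p_2/p_1, independent of income; and x_2* = (M − 12·p_2)/p_2.
At the given prices: x_1* = 12·1/8.6 = 1.3953.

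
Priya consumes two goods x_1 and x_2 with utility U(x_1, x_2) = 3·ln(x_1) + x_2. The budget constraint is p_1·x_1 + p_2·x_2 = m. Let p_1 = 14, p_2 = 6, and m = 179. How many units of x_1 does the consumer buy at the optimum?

Set MRS = p_1/p_2: (3/x_1)/1 = p_1/p_2.
So x_1*(p_1,p_2) = 3·p_2/p_1, independent of income; and x_2* = (m − 3·p_2)/p_2.
At the given prices: x_1* = 3·6/14 = 1.2857.

x_1* = 1.2857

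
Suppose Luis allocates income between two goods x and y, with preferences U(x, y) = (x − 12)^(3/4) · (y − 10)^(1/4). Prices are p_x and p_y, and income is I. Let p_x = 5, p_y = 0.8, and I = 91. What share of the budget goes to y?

This is Cobb-Douglas in (x−12, y−10): tangency gives 0.75·p_y·(y−10) = 0.25·p_x·(x−12).
Substituting into the budget: x* = 12 + 0.75·(I − 12·p_x − 10·p_y)/p_x, and y* = 10 + 0.25·(…)/p_y.
Discretionary income = 91 − 12·5 − 10·0.8 = 23; x* = 12 + 0.75·23/5 = 15.45; y* = 10 + 0.25·23/0.8 = 17.1875.
Expenditure on y: 0.8·17.1875 = 13.75; share = 0.1511.

share on y = 0.1511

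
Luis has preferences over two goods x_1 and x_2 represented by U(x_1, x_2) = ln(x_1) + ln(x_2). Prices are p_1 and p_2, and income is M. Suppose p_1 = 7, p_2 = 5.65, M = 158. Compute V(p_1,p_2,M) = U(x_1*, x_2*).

V = 5.0613

MU_x_1/MU_x_2 = (x_2)/(x_1); tangency sets this equal to p_1/p_2.
Rearranging, p_2·x_2 = p_1·x_1. Substituting into the budget gives p_1·x_1·(1 + 1) = M.
Demand: x_1*(p_1,p_2,M) = 0.5·M/p_1 and x_2* = 0.5·M/p_2.
At p_1=7, p_2=5.65, M=158: x_1* = 0.5·158/7 = 11.2857, x_2* = 13.9823.
Utility at the optimum: U(11.2857, 13.9823) = 5.0613.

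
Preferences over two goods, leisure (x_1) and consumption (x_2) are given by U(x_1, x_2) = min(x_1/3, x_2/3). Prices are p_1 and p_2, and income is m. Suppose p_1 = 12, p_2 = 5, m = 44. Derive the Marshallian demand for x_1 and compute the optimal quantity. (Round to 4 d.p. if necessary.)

Demand: x_1*(p_1,p_2,m) = 3·m/(3·p_1 + 3·p_2), x_2* = 3·m/(3·p_1 + 3·p_2).
Here 3·12 + 3·5 = 51, giving x_1* = 2.5882.

x_1* = 2.5882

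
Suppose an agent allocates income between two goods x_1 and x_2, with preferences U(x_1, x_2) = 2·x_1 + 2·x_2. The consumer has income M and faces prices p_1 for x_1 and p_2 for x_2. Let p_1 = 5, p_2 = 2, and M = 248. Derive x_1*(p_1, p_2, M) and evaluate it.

x_1* = 0

Linear utility — the consumer picks whichever good has higher MU/price: 2/5 = 0.4 vs 2/2 = 1.
x_2 gives more utility per dollar, so spend all income on x_2: x_2* = M/p_2, x_1* = 0.
Numerically: x_1* = 0, x_2* = 124.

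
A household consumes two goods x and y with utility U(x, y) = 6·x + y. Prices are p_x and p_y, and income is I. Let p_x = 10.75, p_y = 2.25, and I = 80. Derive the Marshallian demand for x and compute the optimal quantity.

x* = 7.4419

x gives more utility per dollar, so spend all income on x: x* = I/p_x, y* = 0.
Numerically: x* = 7.4419, y* = 0.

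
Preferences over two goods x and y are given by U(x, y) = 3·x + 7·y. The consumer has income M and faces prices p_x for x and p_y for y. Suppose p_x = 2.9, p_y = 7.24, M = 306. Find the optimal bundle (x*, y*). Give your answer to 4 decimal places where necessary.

x* = 105.5172, y* = 0

Perfect substitutes: compare marginal utility per dollar. 3/p_x vs 7/p_y → 1.0345 vs 0.9669.
x gives more utility per dollar, so spend all income on x: x* = M/p_x, y* = 0.
Numerically: x* = 105.5172, y* = 0.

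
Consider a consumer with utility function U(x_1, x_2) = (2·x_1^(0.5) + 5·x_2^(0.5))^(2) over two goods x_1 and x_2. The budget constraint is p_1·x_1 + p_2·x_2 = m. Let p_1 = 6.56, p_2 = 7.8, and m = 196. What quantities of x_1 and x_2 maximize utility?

x_1* = 4.7756, x_2* = 21.1118

Numerically x_2/x_1 = 4.420776, so x_1* = 196/(6.56 + 7.8·4.420776) = 4.7756 and x_2* = 4.420776·4.7756 = 21.1118.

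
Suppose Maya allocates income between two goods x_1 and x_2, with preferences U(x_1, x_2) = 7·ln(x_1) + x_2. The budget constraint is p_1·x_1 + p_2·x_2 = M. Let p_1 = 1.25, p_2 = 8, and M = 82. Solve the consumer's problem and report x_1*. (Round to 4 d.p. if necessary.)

x_1* = 44.8

Set MRS = p_1/p_2: (7/x_1)/1 = p_1/p_2.
So x_1*(p_1,p_2) = 7·p_2/p_1, independent of income; and x_2* = (M − 7·p_2)/p_2.
At the given prices: x_1* = 7·8/1.25 = 44.8.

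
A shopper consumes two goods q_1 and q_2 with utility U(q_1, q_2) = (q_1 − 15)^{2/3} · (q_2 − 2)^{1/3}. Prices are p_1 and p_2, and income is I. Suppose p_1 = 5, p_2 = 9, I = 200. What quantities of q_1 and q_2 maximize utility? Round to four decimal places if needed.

MRS = 2·(q_2−2)/(q_1−15). Tangency with p_1/p_2 gives q_2−2 = (1/2)·(p_1/p_2)·(q_1−15).
Substituting into the budget: q_1* = 15 + 2/3·(I − 15·p_1 − 2·p_2)/p_1, and q_2* = 2 + 1/3·(…)/p_2.
Discretionary income = 200 − 15·5 − 2·9 = 107; q_1* = 15 + 2/3·107/5 = 29.2667; q_2* = 2 + 1/3·107/9 = 5.963.

q_1* = 29.2667, q_2* = 5.963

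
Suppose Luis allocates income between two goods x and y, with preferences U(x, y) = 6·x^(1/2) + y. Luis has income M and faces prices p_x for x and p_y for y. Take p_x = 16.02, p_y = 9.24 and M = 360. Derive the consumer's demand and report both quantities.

x* = 2.9941, y* = 33.77

Thus x* = (3·p_y/p_x)² — independent of M — with the rest of income spent on y.
Plugging in: x* = (3·9.24/16.02)² = 2.9941, y* = 33.77.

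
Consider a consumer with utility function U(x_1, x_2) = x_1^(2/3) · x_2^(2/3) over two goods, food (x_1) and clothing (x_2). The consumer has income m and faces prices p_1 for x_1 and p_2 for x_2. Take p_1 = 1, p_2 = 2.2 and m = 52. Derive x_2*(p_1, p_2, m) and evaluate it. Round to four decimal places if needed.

x_2* = 11.8182

Demand: x_1*(p_1,p_2,m) = 0.5·m/p_1 and x_2* = 0.5·m/p_2.
At p_1=1, p_2=2.2, m=52: x_2* = 0.5·52/2.2 = 11.8182.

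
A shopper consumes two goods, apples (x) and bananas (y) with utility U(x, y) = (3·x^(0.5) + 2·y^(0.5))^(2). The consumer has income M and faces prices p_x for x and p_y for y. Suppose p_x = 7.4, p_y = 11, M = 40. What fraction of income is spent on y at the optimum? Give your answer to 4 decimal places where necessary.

From the CES first-order condition, (3/2)·(y/x)^(0.5) = p_x/p_y.
Hence y/x = ((2/3)·p_x/p_y)^(1/(0.5)), i.e. raised to the 2 power.
Substitute y = (y/x)·x into the budget: x* = M/(p_x + p_y·(y/x)).
Numerically y/x = 0.201139, so x* = 40/(7.4 + 11·0.201139) = 4.1612 and y* = 0.201139·4.1612 = 0.837.
Expenditure on y: 11·0.837 = 9.2068; share = 0.2302.

share on y = 0.2302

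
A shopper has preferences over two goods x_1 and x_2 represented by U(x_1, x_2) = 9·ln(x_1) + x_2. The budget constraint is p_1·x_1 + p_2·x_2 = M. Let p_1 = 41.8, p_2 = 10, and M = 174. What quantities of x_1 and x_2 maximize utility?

Set MRS = p_1/p_2: (9/x_1)/1 = p_1/p_2.
So x_1*(p_1,p_2) = 9·p_2/p_1, independent of income; and x_2* = (M − 9·p_2)/p_2.
At the given prices: x_1* = 9·10/41.8 = 2.1531, and x_2* = 8.4.

x_1* = 2.1531, x_2* = 8.4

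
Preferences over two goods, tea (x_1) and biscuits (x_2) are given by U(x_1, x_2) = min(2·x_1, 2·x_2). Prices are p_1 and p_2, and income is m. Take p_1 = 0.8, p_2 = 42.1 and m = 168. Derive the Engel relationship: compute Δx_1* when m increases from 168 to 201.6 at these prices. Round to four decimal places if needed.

Δx_1* = 0.7832

Leontief preferences: the optimum is at the kink where x_1/2 = x_2/2, i.e. x_2 = x_1.
Budget: p_1·x_1 + p_2·x_1 = m, so (2·p_1 + 2·p_2)·x_1 = 2·m.
Demand: x_1*(p_1,p_2,m) = 2·m/(2·p_1 + 2·p_2), x_2* = 2·m/(2·p_1 + 2·p_2).
Here 2·0.8 + 2·42.1 = 85.8, giving x_1* = 3.9161.
At m' = 201.6: x_1* = 4.6993. Change: 4.6993 − 3.9161 = 0.7832.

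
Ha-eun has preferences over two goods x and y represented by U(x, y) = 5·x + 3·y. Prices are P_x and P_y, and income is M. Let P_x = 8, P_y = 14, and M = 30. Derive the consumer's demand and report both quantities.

Perfect substitutes: compare marginal utility per dollar. 5/P_x vs 3/P_y → 0.625 vs 0.2143.
x gives more utility per dollar, so spend all income on x: x* = M/P_x, y* = 0.
Numerically: x* = 3.75, y* = 0.

x* = 3.75, y* = 0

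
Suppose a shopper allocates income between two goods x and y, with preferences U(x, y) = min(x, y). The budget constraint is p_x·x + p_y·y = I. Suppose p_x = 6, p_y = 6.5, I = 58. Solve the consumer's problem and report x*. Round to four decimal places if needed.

With perfect complements, no substitution: consume in ratio x:y = 1:1.
Budget: p_x·x + p_y·x = I, so (p_x + p_y)·x = I.
Demand: x*(p_x,p_y,I) = I/(p_x + p_y), y* = I/(p_x + p_y).
Here 6 + 6.5 = 12.5, giving x* = 4.64.

x* = 4.64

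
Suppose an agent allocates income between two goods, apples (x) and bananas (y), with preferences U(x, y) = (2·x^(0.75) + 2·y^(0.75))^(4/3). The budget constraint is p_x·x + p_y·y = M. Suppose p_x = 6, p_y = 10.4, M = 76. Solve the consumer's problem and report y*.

y* = 1.1772

MU_x ∝ 2·x^(-0.25), MU_y ∝ 2·y^(-0.25), so MRS = (y/x)^(0.25) = p_x/p_y.
Hence y/x = (p_x/p_y)^(1/(0.25)), i.e. raised to the 4 power.
Substitute y = (y/x)·x into the budget: x* = M/(p_x + p_y·(y/x)).
Numerically y/x = 0.110783, so x* = 76/(6 + 10.4·0.110783) = 10.6262 and y* = 0.110783·10.6262 = 1.1772.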